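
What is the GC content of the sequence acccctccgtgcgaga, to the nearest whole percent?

Base counts: T=2, A=3, G=4, C=7
G+C = 4 + 7 = 11 out of 16 bases
%GC = 11/16 × 100 = 68.75% ≈ 69%

69%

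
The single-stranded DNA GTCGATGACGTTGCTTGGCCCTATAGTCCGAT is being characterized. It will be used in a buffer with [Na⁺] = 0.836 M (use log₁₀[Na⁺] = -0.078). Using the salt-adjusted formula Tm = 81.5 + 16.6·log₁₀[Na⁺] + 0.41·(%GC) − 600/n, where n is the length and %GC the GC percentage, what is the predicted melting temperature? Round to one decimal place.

Length n = 32. T=10, C=8, G=9, A=5
G+C = 17, so %GC = 17/32 × 100 = 53.125%
Salt term: 16.6 × (-0.078) = -1.295
GC term: 0.41 × 53.125 = 21.781; length term: −600/32 = −18.75
Tm = 81.5 + (-1.295) + 21.781 − 18.75 = 83.236 → 83.2°C

83.2°C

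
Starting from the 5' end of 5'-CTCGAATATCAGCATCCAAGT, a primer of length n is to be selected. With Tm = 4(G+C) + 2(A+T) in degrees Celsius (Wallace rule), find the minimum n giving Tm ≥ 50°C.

First 16 bases: CTCGAATATCAGCATC → Tm = 46°C (< 50°C)
First 17 bases: CTCGAATATCAGCATCC → Tm = 50°C (≥ 50°C)
Since every base adds ≥2°C, Tm only increases with n, so the threshold is first crossed at n = 17.

n = 17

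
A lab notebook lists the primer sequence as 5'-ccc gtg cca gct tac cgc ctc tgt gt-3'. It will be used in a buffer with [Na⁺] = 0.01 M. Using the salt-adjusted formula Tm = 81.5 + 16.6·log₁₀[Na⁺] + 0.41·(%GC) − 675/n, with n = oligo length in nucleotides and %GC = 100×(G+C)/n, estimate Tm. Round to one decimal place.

49.1°C

Length n = 26. Base counts: G=6, T=7, A=2, C=11
G+C = 17, so %GC = 17/26 × 100 = 65.385%
Salt term: 16.6 × (-2) = -33.2
GC term: 0.41 × 65.385 = 26.808; length term: −675/26 = −25.962
Tm = 81.5 + (-33.2) + 26.808 − 25.962 = 49.146 → 49.1°C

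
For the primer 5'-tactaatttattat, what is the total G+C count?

1

Counting bases: C=1, T=8, A=5, G=0
Total G or C: 0 + 1 = 1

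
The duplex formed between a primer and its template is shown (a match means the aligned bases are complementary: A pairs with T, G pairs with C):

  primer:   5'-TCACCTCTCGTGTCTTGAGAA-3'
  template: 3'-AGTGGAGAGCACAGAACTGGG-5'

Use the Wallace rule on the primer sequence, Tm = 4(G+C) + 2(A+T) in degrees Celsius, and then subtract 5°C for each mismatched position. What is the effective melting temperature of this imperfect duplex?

47°C

Primer base counts: A=4, T=7, G=4, C=6 → A+T=11, G+C=10
Perfect-match Tm = 2(11) + 4(10) = 22 + 40 = 62°C
Mismatches (positions where the bases are not complementary): 3 (at positions 19, 20, 21)
Effective Tm = 62 − 3×5 = 62 − 15 = 47°C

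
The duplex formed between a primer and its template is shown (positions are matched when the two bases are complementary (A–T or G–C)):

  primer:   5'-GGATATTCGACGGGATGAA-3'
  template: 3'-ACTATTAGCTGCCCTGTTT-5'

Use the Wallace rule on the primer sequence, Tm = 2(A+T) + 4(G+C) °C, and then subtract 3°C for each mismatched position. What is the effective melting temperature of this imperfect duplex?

Primer base counts: A=6, T=4, G=7, C=2 → A+T=10, G+C=9
Perfect-match Tm = 2(10) + 4(9) = 20 + 36 = 56°C
Mismatches (positions where the bases are not complementary): 4 (at positions 1, 6, 16, 17)
Effective Tm = 56 − 4×3 = 56 − 12 = 44°C

44°C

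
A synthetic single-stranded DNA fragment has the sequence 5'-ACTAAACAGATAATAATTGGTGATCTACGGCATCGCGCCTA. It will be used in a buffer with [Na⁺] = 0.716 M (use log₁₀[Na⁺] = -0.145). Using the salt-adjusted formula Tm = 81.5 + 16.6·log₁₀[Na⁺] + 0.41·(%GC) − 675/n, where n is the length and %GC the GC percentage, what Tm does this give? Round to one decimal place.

79.6°C

Length n = 41. Scanning the sequence gives T=10, G=8, A=14, C=9.
G+C = 17, so %GC = 17/41 × 100 = 41.463%
Salt term: 16.6 × (-0.145) = -2.407
GC term: 0.41 × 41.463 = 17; length term: −675/41 = −16.463
Tm = 81.5 + (-2.407) + 17 − 16.463 = 79.63 → 79.6°C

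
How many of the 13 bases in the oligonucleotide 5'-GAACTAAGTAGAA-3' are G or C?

4

Scanning the sequence gives G=3, A=7, T=2, C=1.
G+C = 3 + 1 = 4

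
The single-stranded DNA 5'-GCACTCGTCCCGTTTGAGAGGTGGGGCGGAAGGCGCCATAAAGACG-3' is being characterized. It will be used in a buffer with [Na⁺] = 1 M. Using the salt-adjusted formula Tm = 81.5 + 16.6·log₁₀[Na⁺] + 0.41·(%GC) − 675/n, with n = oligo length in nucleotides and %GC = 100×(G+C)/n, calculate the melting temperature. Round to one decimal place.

Length n = 46. Scanning the sequence gives C=11, T=7, A=10, G=18.
G+C = 29, so %GC = 29/46 × 100 = 63.043%
Salt term: 16.6 × (0) = 0
GC term: 0.41 × 63.043 = 25.848; length term: −675/46 = −14.674
Tm = 81.5 + (0) + 25.848 − 14.674 = 92.674 → 92.7°C

92.7°C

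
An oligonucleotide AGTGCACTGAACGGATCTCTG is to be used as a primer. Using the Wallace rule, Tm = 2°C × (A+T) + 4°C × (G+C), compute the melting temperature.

Counting bases: G=6, A=5, C=5, T=5
AT pairs contribute 10, GC pairs contribute 11.
Tm = 4·11 + 2·10 = 44 + 20 = 64°C

64°C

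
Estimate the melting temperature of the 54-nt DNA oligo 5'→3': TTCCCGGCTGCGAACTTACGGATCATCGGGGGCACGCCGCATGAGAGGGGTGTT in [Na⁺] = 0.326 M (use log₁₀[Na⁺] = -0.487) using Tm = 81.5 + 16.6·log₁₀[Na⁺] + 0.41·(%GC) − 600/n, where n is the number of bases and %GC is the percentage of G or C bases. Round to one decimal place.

Length n = 54. Counting bases: C=14, G=20, T=11, A=9
G+C = 34, so %GC = 34/54 × 100 = 62.963%
Salt term: 16.6 × (-0.487) = -8.084
GC term: 0.41 × 62.963 = 25.815; length term: −600/54 = −11.111
Tm = 81.5 + (-8.084) + 25.815 − 11.111 = 88.12 → 88.1°C

88.1°C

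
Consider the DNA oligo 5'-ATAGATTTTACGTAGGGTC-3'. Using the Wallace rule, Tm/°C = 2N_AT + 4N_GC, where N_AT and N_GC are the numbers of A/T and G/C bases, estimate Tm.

A=5, T=7, G=5, C=2
A+T = 12, G+C = 7
Tm = 2×12 + 4×7 = 52°C

52°C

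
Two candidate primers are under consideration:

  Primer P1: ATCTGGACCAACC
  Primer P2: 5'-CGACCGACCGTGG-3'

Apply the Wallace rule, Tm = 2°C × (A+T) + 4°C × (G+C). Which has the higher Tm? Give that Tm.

Primer P1: A+T=6, G+C=7 → Tm = 2(6)+4(7) = 40°C
Primer P2: A+T=3, G+C=10 → Tm = 2(3)+4(10) = 46°C
40°C vs 46°C → primer P2 is higher.

Primer P2, 46°C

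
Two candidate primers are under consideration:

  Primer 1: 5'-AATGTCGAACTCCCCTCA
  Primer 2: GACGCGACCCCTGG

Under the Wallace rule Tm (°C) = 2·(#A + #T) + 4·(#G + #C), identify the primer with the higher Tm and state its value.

Primer 1: A+T=9, G+C=9 → Tm = 2(9)+4(9) = 54°C
Primer 2: A+T=3, G+C=11 → Tm = 2(3)+4(11) = 50°C
54°C vs 50°C → primer 1 is higher.

Primer 1, 54°C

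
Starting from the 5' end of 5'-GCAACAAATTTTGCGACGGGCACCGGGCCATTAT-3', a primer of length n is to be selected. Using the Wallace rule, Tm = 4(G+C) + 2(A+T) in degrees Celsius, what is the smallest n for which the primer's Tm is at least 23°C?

n = 9

First 8 bases: GCAACAAA → Tm = 22°C (< 23°C)
First 9 bases: GCAACAAAT → Tm = 24°C (≥ 23°C)
Since every base adds ≥2°C, Tm only increases with n, so the threshold is first crossed at n = 9.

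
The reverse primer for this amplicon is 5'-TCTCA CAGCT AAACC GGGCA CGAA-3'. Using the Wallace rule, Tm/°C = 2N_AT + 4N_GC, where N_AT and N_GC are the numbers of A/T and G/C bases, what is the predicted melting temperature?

Scanning the sequence gives G=5, A=8, C=8, T=3.
AT pairs contribute 11, GC pairs contribute 13.
Tm = 2(11) + 4(13) = 22 + 52 = 74°C

74°C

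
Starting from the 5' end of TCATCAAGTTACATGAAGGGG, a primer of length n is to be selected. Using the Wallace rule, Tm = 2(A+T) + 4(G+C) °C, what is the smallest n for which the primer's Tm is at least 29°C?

n = 12

First 11 bases: TCATCAAGTTA → Tm = 28°C (< 29°C)
First 12 bases: TCATCAAGTTAC → Tm = 32°C (≥ 29°C)
Since every base adds ≥2°C, Tm only increases with n, so the threshold is first crossed at n = 12.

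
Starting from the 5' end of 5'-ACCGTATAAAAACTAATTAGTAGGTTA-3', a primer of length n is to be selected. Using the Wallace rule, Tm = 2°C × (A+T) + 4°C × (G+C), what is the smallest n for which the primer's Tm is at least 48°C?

n = 20

First 19 bases: ACCGTATAAAAACTAATTA → Tm = 46°C (< 48°C)
First 20 bases: ACCGTATAAAAACTAATTAG → Tm = 50°C (≥ 48°C)
Each additional base adds 2°C (A/T) or 4°C (G/C), so Tm is non-decreasing in n; n = 20 is the first length to reach 48°C.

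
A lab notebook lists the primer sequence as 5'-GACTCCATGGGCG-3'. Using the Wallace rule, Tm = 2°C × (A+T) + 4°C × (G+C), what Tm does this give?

44°C

Counting bases: A=2, C=4, T=2, G=5
AT pairs contribute 4, GC pairs contribute 9.
Tm = 4·9 + 2·4 = 36 + 8 = 44°C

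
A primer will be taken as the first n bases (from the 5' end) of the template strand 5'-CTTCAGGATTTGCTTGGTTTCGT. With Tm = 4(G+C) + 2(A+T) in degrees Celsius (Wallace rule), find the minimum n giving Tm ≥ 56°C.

First 19 bases: CTTCAGGATTTGCTTGGTT → Tm = 54°C (< 56°C)
First 20 bases: CTTCAGGATTTGCTTGGTTT → Tm = 56°C (≥ 56°C)
Since every base adds ≥2°C, Tm only increases with n, so the threshold is first crossed at n = 20.

n = 20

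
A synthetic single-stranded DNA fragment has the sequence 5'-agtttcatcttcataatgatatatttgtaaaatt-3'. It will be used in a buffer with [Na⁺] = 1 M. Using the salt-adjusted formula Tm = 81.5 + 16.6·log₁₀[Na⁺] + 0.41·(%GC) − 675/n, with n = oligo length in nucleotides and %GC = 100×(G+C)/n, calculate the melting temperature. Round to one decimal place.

Length n = 34. Base counts: T=16, C=3, A=12, G=3
G+C = 6, so %GC = 6/34 × 100 = 17.647%
Salt term: 16.6 × (0) = 0
GC term: 0.41 × 17.647 = 7.235; length term: −675/34 = −19.853
Tm = 81.5 + (0) + 7.235 − 19.853 = 68.882 → 68.9°C

68.9°C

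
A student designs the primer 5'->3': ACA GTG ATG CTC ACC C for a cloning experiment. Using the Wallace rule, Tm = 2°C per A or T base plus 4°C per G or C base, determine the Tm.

Base counts: A=4, G=3, T=3, C=6
AT pairs contribute 7, GC pairs contribute 9.
Tm = 4·9 + 2·7 = 36 + 14 = 50°C

50°C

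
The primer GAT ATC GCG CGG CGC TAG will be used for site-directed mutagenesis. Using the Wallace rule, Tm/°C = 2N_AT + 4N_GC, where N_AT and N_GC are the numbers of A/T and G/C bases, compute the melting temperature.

Base counts: A=3, C=5, G=7, T=3
AT pairs contribute 6, GC pairs contribute 12.
Tm = 2(6) + 4(12) = 12 + 48 = 60°C

60°C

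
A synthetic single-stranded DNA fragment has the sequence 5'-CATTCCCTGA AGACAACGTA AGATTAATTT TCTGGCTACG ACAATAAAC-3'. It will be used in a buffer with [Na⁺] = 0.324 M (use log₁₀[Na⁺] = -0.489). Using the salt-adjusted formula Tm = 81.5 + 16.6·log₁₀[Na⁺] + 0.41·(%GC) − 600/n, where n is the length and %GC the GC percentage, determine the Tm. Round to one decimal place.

Length n = 49. C=11, A=18, T=13, G=7
G+C = 18, so %GC = 18/49 × 100 = 36.735%
Salt term: 16.6 × (-0.489) = -8.117
GC term: 0.41 × 36.735 = 15.061; length term: −600/49 = −12.245
Tm = 81.5 + (-8.117) + 15.061 − 12.245 = 76.199 → 76.2°C

76.2°C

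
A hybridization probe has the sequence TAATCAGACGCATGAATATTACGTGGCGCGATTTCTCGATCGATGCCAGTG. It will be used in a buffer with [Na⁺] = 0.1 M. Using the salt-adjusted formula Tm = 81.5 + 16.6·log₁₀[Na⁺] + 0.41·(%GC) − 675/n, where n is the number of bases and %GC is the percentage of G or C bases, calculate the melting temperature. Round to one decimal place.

Length n = 51. Counting bases: G=13, A=13, T=14, C=11
G+C = 24, so %GC = 24/51 × 100 = 47.059%
Salt term: 16.6 × (-1) = -16.6
GC term: 0.41 × 47.059 = 19.294; length term: −675/51 = −13.235
Tm = 81.5 + (-16.6) + 19.294 − 13.235 = 70.959 → 71.0°C

71.0°C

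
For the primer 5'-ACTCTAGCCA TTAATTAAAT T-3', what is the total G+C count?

5

Base counts: C=4, T=8, A=8, G=1
Total G or C: 1 + 4 = 5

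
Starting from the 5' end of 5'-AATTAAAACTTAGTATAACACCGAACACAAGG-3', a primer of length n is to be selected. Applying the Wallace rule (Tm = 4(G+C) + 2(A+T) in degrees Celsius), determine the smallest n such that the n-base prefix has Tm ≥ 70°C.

n = 28

First 27 bases: AATTAAAACTTAGTATAACACCGAACA → Tm = 68°C (< 70°C)
First 28 bases: AATTAAAACTTAGTATAACACCGAACAC → Tm = 72°C (≥ 70°C)
Each additional base adds 2°C (A/T) or 4°C (G/C), so Tm is non-decreasing in n; n = 28 is the first length to reach 70°C.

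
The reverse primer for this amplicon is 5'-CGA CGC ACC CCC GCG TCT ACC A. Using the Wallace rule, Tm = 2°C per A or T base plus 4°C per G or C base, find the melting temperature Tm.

A=4, T=2, C=12, G=4
So N_AT = 6 and N_GC = 16.
Tm = 4·16 + 2·6 = 64 + 12 = 76°C

76°C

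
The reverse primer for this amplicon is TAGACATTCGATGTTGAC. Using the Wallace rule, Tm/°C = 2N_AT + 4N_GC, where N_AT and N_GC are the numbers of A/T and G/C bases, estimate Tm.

Scanning the sequence gives C=3, G=4, T=6, A=5.
So N_AT = 11 and N_GC = 7.
Tm = 2×11 + 4×7 = 50°C

50°C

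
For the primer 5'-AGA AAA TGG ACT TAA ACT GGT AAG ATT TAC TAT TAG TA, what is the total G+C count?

10

Base counts: G=7, C=3, A=16, T=12
Total G or C: 7 + 3 = 10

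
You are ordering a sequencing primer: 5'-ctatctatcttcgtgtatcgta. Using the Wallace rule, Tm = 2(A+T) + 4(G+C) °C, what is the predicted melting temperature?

60°C

Scanning the sequence gives T=10, A=4, C=5, G=3.
A+T = 14, G+C = 8
Tm = 4·8 + 2·14 = 32 + 28 = 60°C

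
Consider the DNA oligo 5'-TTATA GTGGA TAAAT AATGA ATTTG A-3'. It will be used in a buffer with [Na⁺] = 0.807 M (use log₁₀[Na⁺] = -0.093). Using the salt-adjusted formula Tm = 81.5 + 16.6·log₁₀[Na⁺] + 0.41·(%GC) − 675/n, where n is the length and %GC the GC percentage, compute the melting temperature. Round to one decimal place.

Length n = 26. Counting bases: A=11, T=10, G=5, C=0
G+C = 5, so %GC = 5/26 × 100 = 19.231%
Salt term: 16.6 × (-0.093) = -1.544
GC term: 0.41 × 19.231 = 7.885; length term: −675/26 = −25.962
Tm = 81.5 + (-1.544) + 7.885 − 25.962 = 61.879 → 61.9°C

61.9°C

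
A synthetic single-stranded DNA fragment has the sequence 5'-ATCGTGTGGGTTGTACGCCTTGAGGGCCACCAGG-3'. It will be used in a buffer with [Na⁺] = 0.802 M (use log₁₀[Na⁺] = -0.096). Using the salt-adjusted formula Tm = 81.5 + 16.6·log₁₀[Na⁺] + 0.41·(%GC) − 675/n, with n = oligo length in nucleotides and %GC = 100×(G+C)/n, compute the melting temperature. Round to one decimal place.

85.4°C

Length n = 34. Counting bases: T=8, C=8, G=13, A=5
G+C = 21, so %GC = 21/34 × 100 = 61.765%
Salt term: 16.6 × (-0.096) = -1.594
GC term: 0.41 × 61.765 = 25.324; length term: −675/34 = −19.853
Tm = 81.5 + (-1.594) + 25.324 − 19.853 = 85.377 → 85.4°C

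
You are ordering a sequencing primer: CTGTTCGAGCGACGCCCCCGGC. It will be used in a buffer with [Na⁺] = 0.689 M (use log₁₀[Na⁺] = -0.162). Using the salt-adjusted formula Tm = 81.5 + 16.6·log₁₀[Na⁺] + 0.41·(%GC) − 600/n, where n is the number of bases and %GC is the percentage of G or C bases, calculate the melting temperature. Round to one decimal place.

83.2°C

Length n = 22. Scanning the sequence gives T=3, C=10, G=7, A=2.
G+C = 17, so %GC = 17/22 × 100 = 77.273%
Salt term: 16.6 × (-0.162) = -2.689
GC term: 0.41 × 77.273 = 31.682; length term: −600/22 = −27.273
Tm = 81.5 + (-2.689) + 31.682 − 27.273 = 83.22 → 83.2°C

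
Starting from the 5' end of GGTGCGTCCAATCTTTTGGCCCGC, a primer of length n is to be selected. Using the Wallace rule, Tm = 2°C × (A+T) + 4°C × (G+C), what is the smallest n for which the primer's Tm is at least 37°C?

n = 12

First 11 bases: GGTGCGTCCAA → Tm = 36°C (< 37°C)
First 12 bases: GGTGCGTCCAAT → Tm = 38°C (≥ 37°C)
Since every base adds ≥2°C, Tm only increases with n, so the threshold is first crossed at n = 12.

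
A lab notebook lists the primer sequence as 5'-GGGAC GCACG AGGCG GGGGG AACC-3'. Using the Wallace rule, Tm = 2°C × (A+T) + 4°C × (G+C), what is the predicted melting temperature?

86°C

Counting bases: C=6, T=0, A=5, G=13
A+T = 5, G+C = 19
Tm = 2(5) + 4(19) = 10 + 76 = 86°C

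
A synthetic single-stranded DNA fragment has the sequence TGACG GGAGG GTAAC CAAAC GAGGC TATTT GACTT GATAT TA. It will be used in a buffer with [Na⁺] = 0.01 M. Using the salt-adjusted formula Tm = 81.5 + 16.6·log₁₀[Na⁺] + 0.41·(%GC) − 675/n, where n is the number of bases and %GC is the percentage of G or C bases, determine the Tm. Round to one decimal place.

49.8°C

Length n = 42. T=11, C=6, A=13, G=12
G+C = 18, so %GC = 18/42 × 100 = 42.857%
Salt term: 16.6 × (-2) = -33.2
GC term: 0.41 × 42.857 = 17.571; length term: −675/42 = −16.071
Tm = 81.5 + (-33.2) + 17.571 − 16.071 = 49.8 → 49.8°C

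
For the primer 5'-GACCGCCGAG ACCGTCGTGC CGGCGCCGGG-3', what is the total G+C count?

Scanning the sequence gives G=13, C=12, T=2, A=3.
G+C = 13 + 12 = 25

25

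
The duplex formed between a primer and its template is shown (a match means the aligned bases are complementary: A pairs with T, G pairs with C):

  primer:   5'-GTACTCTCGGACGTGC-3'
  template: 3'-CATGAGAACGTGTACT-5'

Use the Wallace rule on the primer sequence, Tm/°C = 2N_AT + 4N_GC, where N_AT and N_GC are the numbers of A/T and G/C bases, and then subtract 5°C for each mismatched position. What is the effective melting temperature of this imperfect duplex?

32°C

Primer base counts: A=2, T=4, G=5, C=5 → A+T=6, G+C=10
Perfect-match Tm = 2(6) + 4(10) = 12 + 40 = 52°C
Mismatches (positions where the bases are not complementary): 4 (at positions 8, 10, 13, 16)
Effective Tm = 52 − 4×5 = 52 − 20 = 32°C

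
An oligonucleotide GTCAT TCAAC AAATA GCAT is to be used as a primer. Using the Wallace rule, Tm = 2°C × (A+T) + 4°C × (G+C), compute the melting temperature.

Base counts: G=2, C=4, T=5, A=8
AT pairs contribute 13, GC pairs contribute 6.
Tm = 2×13 + 4×6 = 50°C

50°C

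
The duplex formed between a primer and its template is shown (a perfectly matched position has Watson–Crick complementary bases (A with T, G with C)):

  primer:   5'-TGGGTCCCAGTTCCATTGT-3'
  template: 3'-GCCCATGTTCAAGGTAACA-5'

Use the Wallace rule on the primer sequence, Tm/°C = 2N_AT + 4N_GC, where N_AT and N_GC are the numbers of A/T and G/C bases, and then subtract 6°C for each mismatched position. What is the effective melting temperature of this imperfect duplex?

40°C

Primer base counts: A=2, T=7, G=5, C=5 → A+T=9, G+C=10
Perfect-match Tm = 2(9) + 4(10) = 18 + 40 = 58°C
Mismatches (positions where the bases are not complementary): 3 (at positions 1, 6, 8)
Effective Tm = 58 − 3×6 = 58 − 18 = 40°C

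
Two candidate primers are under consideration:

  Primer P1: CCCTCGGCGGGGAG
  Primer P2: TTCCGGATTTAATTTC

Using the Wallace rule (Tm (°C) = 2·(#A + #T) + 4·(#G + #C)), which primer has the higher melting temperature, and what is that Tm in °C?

Primer P1, 52°C

Primer P1: A+T=2, G+C=12 → Tm = 2(2)+4(12) = 52°C
Primer P2: A+T=11, G+C=5 → Tm = 2(11)+4(5) = 42°C
52°C vs 42°C → primer P1 is higher.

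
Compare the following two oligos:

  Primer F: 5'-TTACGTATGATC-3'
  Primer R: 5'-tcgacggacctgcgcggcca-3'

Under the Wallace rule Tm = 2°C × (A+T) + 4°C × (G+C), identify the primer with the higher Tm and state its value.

Primer R, 70°C

Primer F: A+T=8, G+C=4 → Tm = 2(8)+4(4) = 32°C
Primer R: A+T=5, G+C=15 → Tm = 2(5)+4(15) = 70°C
32°C vs 70°C → primer R is higher.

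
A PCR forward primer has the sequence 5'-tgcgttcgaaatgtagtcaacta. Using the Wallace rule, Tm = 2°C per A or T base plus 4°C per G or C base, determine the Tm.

T=7, G=5, A=7, C=4
AT pairs contribute 14, GC pairs contribute 9.
Tm = 2×14 + 4×9 = 64°C

64°C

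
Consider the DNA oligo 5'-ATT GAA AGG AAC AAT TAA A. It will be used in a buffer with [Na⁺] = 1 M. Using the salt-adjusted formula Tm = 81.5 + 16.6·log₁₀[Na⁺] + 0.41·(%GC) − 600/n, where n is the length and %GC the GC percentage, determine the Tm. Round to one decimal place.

Length n = 19. C=1, T=4, A=11, G=3
G+C = 4, so %GC = 4/19 × 100 = 21.053%
Salt term: 16.6 × (0) = 0
GC term: 0.41 × 21.053 = 8.632; length term: −600/19 = −31.579
Tm = 81.5 + (0) + 8.632 − 31.579 = 58.553 → 58.6°C

58.6°C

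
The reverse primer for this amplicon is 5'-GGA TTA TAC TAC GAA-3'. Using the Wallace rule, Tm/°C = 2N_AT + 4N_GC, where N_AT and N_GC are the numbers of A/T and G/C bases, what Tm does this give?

Scanning the sequence gives A=6, C=2, G=3, T=4.
So N_AT = 10 and N_GC = 5.
Tm = 2(10) + 4(5) = 20 + 20 = 40°C

40°C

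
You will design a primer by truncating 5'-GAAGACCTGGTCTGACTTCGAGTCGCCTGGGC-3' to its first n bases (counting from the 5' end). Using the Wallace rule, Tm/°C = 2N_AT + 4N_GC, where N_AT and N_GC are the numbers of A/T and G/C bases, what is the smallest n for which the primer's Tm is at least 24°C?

n = 8

First 7 bases: GAAGACC → Tm = 22°C (< 24°C)
First 8 bases: GAAGACCT → Tm = 24°C (≥ 24°C)
Each additional base adds 2°C (A/T) or 4°C (G/C), so Tm is non-decreasing in n; n = 8 is the first length to reach 24°C.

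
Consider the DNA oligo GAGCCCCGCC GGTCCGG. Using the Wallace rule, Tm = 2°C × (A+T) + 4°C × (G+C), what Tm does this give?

Scanning the sequence gives G=7, C=8, A=1, T=1.
A+T = 2, G+C = 15
Tm = 2×2 + 4×15 = 64°C

64°C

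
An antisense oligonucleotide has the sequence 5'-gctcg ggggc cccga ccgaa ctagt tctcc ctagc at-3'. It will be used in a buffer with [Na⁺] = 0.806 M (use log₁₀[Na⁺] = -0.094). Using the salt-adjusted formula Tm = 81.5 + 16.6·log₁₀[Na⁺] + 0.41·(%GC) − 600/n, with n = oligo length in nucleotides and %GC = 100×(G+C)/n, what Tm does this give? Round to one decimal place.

90.3°C

Length n = 37. Base counts: G=10, T=7, C=14, A=6
G+C = 24, so %GC = 24/37 × 100 = 64.865%
Salt term: 16.6 × (-0.094) = -1.56
GC term: 0.41 × 64.865 = 26.595; length term: −600/37 = −16.216
Tm = 81.5 + (-1.56) + 26.595 − 16.216 = 90.319 → 90.3°C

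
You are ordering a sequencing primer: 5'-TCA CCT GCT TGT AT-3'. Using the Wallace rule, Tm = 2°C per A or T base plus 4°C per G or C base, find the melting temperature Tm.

Base counts: G=2, C=4, T=6, A=2
A+T = 8, G+C = 6
Tm = 4·6 + 2·8 = 24 + 16 = 40°C

40°C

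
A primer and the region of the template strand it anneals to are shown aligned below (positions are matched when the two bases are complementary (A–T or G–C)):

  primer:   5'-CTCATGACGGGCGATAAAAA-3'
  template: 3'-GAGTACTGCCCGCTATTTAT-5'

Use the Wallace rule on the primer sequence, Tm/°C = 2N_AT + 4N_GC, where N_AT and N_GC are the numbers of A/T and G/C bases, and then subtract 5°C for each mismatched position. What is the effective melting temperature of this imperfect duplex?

Primer base counts: A=8, T=3, G=5, C=4 → A+T=11, G+C=9
Perfect-match Tm = 2(11) + 4(9) = 22 + 36 = 58°C
Mismatches (positions where the bases are not complementary): 1 (at position 19)
Effective Tm = 58 − 1×5 = 58 − 5 = 53°C

53°C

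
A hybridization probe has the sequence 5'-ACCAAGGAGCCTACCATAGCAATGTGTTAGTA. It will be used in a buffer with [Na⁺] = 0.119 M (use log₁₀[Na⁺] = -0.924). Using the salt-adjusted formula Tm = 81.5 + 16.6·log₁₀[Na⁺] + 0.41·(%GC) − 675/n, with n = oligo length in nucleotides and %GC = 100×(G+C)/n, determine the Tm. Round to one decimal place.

Length n = 32. Scanning the sequence gives A=11, C=7, G=7, T=7.
G+C = 14, so %GC = 14/32 × 100 = 43.75%
Salt term: 16.6 × (-0.924) = -15.338
GC term: 0.41 × 43.75 = 17.938; length term: −675/32 = −21.094
Tm = 81.5 + (-15.338) + 17.938 − 21.094 = 63.006 → 63.0°C

63.0°C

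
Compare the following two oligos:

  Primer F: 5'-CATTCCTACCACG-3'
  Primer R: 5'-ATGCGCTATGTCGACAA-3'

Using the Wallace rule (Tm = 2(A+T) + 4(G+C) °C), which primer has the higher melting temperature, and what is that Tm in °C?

Primer F: A+T=6, G+C=7 → Tm = 2(6)+4(7) = 40°C
Primer R: A+T=9, G+C=8 → Tm = 2(9)+4(8) = 50°C
40°C vs 50°C → primer R is higher.

Primer R, 50°C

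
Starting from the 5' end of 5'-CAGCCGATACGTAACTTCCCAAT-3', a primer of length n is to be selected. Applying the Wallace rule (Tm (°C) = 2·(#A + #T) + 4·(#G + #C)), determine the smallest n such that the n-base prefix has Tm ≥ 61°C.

n = 20

First 19 bases: CAGCCGATACGTAACTTCC → Tm = 58°C (< 61°C)
First 20 bases: CAGCCGATACGTAACTTCCC → Tm = 62°C (≥ 61°C)
Since every base adds ≥2°C, Tm only increases with n, so the threshold is first crossed at n = 20.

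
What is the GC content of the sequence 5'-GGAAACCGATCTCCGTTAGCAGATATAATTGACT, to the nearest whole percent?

Scanning the sequence gives A=11, G=7, T=9, C=7.
G+C = 7 + 7 = 14 out of 34 bases
%GC = 14/34 × 100 = 41.18% ≈ 41%

41%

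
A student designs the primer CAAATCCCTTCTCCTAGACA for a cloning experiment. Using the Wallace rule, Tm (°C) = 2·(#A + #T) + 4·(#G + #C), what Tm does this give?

58°C

Base counts: T=5, A=6, C=8, G=1
A+T = 11, G+C = 9
Tm = 4·9 + 2·11 = 36 + 22 = 58°C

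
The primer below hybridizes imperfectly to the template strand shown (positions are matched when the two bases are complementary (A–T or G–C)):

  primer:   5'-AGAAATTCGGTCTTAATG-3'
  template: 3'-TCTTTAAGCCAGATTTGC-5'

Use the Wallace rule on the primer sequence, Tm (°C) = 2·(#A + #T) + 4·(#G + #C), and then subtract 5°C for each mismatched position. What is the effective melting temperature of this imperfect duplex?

Primer base counts: A=6, T=6, G=4, C=2 → A+T=12, G+C=6
Perfect-match Tm = 2(12) + 4(6) = 24 + 24 = 48°C
Mismatches (positions where the bases are not complementary): 2 (at positions 14, 17)
Effective Tm = 48 − 2×5 = 48 − 10 = 38°C

38°C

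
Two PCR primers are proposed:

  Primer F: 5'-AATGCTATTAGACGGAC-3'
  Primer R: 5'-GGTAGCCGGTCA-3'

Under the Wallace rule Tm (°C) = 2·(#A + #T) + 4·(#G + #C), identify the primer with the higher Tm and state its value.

Primer F, 48°C

Primer F: A+T=10, G+C=7 → Tm = 2(10)+4(7) = 48°C
Primer R: A+T=4, G+C=8 → Tm = 2(4)+4(8) = 40°C
48°C vs 40°C → primer F is higher.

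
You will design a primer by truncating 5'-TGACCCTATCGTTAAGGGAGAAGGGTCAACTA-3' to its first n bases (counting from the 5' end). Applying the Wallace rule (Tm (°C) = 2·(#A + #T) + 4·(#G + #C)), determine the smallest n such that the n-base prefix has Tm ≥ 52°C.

First 17 bases: TGACCCTATCGTTAAGG → Tm = 50°C (< 52°C)
First 18 bases: TGACCCTATCGTTAAGGG → Tm = 54°C (≥ 52°C)
Since every base adds ≥2°C, Tm only increases with n, so the threshold is first crossed at n = 18.

n = 18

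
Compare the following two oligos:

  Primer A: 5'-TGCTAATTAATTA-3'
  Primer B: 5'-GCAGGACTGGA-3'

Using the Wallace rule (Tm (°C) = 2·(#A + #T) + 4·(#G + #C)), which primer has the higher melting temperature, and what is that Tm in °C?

Primer B, 36°C

Primer A: A+T=11, G+C=2 → Tm = 2(11)+4(2) = 30°C
Primer B: A+T=4, G+C=7 → Tm = 2(4)+4(7) = 36°C
30°C vs 36°C → primer B is higher.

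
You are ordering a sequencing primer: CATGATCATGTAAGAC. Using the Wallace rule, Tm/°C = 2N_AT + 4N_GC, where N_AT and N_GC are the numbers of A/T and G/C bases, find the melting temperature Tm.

Counting bases: C=3, T=4, A=6, G=3
A+T = 10, G+C = 6
Tm = 2×10 + 4×6 = 44°C

44°C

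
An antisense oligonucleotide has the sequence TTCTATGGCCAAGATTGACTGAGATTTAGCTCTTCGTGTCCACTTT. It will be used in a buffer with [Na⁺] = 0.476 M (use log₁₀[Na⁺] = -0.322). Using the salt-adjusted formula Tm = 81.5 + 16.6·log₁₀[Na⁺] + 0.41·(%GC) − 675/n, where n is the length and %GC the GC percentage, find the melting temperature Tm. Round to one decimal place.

78.4°C

Length n = 46. Counting bases: C=10, G=9, A=9, T=18
G+C = 19, so %GC = 19/46 × 100 = 41.304%
Salt term: 16.6 × (-0.322) = -5.345
GC term: 0.41 × 41.304 = 16.935; length term: −675/46 = −14.674
Tm = 81.5 + (-5.345) + 16.935 − 14.674 = 78.416 → 78.4°C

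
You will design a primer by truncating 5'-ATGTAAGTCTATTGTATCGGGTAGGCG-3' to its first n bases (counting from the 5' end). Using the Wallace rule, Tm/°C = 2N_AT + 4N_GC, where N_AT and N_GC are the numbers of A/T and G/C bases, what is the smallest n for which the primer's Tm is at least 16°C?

n = 7

First 6 bases: ATGTAA → Tm = 14°C (< 16°C)
First 7 bases: ATGTAAG → Tm = 18°C (≥ 16°C)
Since every base adds ≥2°C, Tm only increases with n, so the threshold is first crossed at n = 7.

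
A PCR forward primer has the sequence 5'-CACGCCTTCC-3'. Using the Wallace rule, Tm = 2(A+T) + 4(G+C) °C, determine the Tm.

Base counts: A=1, T=2, C=6, G=1
So N_AT = 3 and N_GC = 7.
Tm = 4·7 + 2·3 = 28 + 6 = 34°C

34°C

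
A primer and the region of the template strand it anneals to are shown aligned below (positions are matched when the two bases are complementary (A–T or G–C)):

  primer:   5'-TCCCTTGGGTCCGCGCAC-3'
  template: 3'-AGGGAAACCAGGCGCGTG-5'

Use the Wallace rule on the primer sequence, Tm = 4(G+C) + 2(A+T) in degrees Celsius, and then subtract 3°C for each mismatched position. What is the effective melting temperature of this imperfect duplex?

Primer base counts: A=1, T=4, G=5, C=8 → A+T=5, G+C=13
Perfect-match Tm = 2(5) + 4(13) = 10 + 52 = 62°C
Mismatches (positions where the bases are not complementary): 1 (at position 7)
Effective Tm = 62 − 1×3 = 62 − 3 = 59°C

59°C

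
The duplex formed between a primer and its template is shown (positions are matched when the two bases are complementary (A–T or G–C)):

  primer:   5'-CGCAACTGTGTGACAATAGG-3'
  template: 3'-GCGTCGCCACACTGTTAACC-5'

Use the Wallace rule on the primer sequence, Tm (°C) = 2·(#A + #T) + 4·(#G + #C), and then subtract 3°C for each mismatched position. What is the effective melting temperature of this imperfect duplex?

Primer base counts: A=6, T=4, G=6, C=4 → A+T=10, G+C=10
Perfect-match Tm = 2(10) + 4(10) = 20 + 40 = 60°C
Mismatches (positions where the bases are not complementary): 3 (at positions 5, 7, 18)
Effective Tm = 60 − 3×3 = 60 − 9 = 51°C

51°C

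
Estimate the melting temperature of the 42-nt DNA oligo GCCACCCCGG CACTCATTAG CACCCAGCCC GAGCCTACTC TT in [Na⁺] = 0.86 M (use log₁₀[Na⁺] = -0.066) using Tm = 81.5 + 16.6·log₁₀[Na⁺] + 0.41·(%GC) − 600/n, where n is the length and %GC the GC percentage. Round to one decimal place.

92.5°C

Length n = 42. Counting bases: A=8, T=7, C=20, G=7
G+C = 27, so %GC = 27/42 × 100 = 64.286%
Salt term: 16.6 × (-0.066) = -1.096
GC term: 0.41 × 64.286 = 26.357; length term: −600/42 = −14.286
Tm = 81.5 + (-1.096) + 26.357 − 14.286 = 92.475 → 92.5°C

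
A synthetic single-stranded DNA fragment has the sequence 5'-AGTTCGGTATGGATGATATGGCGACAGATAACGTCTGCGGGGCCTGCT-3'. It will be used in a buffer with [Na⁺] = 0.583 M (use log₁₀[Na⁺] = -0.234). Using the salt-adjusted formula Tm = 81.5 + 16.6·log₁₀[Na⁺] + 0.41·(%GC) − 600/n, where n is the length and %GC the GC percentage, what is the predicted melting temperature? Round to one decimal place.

Length n = 48. Scanning the sequence gives T=12, C=9, A=10, G=17.
G+C = 26, so %GC = 26/48 × 100 = 54.167%
Salt term: 16.6 × (-0.234) = -3.884
GC term: 0.41 × 54.167 = 22.208; length term: −600/48 = −12.5
Tm = 81.5 + (-3.884) + 22.208 − 12.5 = 87.324 → 87.3°C

87.3°C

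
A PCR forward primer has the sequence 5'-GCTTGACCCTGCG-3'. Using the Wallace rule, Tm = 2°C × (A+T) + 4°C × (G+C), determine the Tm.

44°C

Counting bases: T=3, C=5, G=4, A=1
AT pairs contribute 4, GC pairs contribute 9.
Tm = 2(4) + 4(9) = 8 + 36 = 44°C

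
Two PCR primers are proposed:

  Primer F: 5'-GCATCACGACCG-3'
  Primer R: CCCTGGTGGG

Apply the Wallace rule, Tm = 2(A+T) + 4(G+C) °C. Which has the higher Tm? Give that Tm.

Primer F: A+T=4, G+C=8 → Tm = 2(4)+4(8) = 40°C
Primer R: A+T=2, G+C=8 → Tm = 2(2)+4(8) = 36°C
40°C vs 36°C → primer F is higher.

Primer F, 40°C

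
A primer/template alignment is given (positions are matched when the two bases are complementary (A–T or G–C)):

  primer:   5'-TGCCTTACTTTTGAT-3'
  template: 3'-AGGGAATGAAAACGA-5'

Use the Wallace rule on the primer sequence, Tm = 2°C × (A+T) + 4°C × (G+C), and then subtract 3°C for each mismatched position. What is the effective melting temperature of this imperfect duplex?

34°C

Primer base counts: A=2, T=8, G=2, C=3 → A+T=10, G+C=5
Perfect-match Tm = 2(10) + 4(5) = 20 + 20 = 40°C
Mismatches (positions where the bases are not complementary): 2 (at positions 2, 14)
Effective Tm = 40 − 2×3 = 40 − 6 = 34°C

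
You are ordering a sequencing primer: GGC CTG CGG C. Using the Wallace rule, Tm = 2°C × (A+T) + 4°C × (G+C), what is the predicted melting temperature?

Counting bases: C=4, G=5, A=0, T=1
A+T = 1, G+C = 9
Tm = 2×1 + 4×9 = 38°C

38°C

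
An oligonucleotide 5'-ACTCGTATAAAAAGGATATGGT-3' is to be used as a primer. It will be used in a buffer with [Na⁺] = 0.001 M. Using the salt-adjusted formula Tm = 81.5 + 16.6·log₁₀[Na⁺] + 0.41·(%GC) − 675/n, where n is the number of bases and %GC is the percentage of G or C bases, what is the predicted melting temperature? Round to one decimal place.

Length n = 22. G=5, C=2, T=6, A=9
G+C = 7, so %GC = 7/22 × 100 = 31.818%
Salt term: 16.6 × (-3) = -49.8
GC term: 0.41 × 31.818 = 13.045; length term: −675/22 = −30.682
Tm = 81.5 + (-49.8) + 13.045 − 30.682 = 14.063 → 14.1°C

14.1°C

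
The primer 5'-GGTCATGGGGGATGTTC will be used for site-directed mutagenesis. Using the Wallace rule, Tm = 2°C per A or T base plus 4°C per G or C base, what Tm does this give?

Counting bases: T=5, A=2, G=8, C=2
So N_AT = 7 and N_GC = 10.
Tm = 4·10 + 2·7 = 40 + 14 = 54°C

54°C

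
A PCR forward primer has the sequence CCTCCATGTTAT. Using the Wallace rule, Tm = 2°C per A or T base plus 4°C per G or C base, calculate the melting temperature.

34°C

Scanning the sequence gives G=1, A=2, T=5, C=4.
AT pairs contribute 7, GC pairs contribute 5.
Tm = 4·5 + 2·7 = 20 + 14 = 34°C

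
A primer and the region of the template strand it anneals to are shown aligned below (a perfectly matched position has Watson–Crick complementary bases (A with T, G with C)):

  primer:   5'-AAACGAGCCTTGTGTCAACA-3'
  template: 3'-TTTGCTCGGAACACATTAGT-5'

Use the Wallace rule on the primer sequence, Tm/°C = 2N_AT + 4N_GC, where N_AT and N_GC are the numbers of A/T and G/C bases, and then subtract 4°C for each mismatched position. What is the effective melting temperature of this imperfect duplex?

50°C

Primer base counts: A=7, T=4, G=4, C=5 → A+T=11, G+C=9
Perfect-match Tm = 2(11) + 4(9) = 22 + 36 = 58°C
Mismatches (positions where the bases are not complementary): 2 (at positions 16, 18)
Effective Tm = 58 − 2×4 = 58 − 8 = 50°C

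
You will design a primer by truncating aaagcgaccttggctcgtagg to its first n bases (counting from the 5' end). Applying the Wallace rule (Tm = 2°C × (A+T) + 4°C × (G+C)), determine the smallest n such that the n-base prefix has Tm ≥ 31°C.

n = 11

First 10 bases: AAAGCGACCT → Tm = 30°C (< 31°C)
First 11 bases: AAAGCGACCTT → Tm = 32°C (≥ 31°C)
Each additional base adds 2°C (A/T) or 4°C (G/C), so Tm is non-decreasing in n; n = 11 is the first length to reach 31°C.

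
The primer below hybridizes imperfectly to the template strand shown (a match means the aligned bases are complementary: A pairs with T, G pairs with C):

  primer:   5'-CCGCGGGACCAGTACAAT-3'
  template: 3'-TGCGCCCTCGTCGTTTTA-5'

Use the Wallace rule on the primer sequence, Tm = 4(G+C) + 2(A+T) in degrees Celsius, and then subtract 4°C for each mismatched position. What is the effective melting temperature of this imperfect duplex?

42°C

Primer base counts: A=5, T=2, G=5, C=6 → A+T=7, G+C=11
Perfect-match Tm = 2(7) + 4(11) = 14 + 44 = 58°C
Mismatches (positions where the bases are not complementary): 4 (at positions 1, 9, 13, 15)
Effective Tm = 58 − 4×4 = 58 − 16 = 42°C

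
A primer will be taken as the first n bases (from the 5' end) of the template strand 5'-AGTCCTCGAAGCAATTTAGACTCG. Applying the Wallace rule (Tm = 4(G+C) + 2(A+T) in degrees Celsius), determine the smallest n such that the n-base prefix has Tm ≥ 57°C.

n = 21

First 20 bases: AGTCCTCGAAGCAATTTAGA → Tm = 56°C (< 57°C)
First 21 bases: AGTCCTCGAAGCAATTTAGAC → Tm = 60°C (≥ 57°C)
Since every base adds ≥2°C, Tm only increases with n, so the threshold is first crossed at n = 21.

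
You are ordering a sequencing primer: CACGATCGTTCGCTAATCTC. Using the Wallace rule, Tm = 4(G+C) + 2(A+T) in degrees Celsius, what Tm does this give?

60°C

Base counts: T=6, A=4, C=7, G=3
So N_AT = 10 and N_GC = 10.
Tm = 4·10 + 2·10 = 40 + 20 = 60°C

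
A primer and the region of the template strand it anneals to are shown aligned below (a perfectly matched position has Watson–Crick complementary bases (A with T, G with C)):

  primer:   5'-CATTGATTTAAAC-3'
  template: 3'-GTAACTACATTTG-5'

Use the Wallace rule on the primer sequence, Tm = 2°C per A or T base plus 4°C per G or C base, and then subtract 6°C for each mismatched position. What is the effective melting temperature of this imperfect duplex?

26°C

Primer base counts: A=5, T=5, G=1, C=2 → A+T=10, G+C=3
Perfect-match Tm = 2(10) + 4(3) = 20 + 12 = 32°C
Mismatches (positions where the bases are not complementary): 1 (at position 8)
Effective Tm = 32 − 1×6 = 32 − 6 = 26°C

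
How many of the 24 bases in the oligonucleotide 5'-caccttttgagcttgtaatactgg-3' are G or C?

Base counts: G=5, T=9, C=5, A=5
Total G or C: 5 + 5 = 10

10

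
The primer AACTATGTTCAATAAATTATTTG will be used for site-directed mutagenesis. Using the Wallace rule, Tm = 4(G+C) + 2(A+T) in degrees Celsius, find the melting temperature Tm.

Counting bases: G=2, C=2, A=9, T=10
A+T = 19, G+C = 4
Tm = 4·4 + 2·19 = 16 + 38 = 54°C

54°C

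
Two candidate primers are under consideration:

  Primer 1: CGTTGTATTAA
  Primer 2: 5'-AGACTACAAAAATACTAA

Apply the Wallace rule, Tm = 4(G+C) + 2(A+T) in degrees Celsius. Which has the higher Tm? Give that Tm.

Primer 1: A+T=8, G+C=3 → Tm = 2(8)+4(3) = 28°C
Primer 2: A+T=14, G+C=4 → Tm = 2(14)+4(4) = 44°C
28°C vs 44°C → primer 2 is higher.

Primer 2, 44°C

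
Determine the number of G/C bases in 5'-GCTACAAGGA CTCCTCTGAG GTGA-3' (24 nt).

13

A=6, T=5, C=6, G=7
Total G or C: 7 + 6 = 13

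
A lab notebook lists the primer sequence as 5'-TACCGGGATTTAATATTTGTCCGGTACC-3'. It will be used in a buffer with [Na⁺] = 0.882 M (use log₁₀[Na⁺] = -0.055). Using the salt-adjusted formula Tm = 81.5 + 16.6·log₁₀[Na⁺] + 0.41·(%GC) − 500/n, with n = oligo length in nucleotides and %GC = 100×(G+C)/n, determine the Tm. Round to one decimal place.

80.3°C

Length n = 28. T=10, G=6, A=6, C=6
G+C = 12, so %GC = 12/28 × 100 = 42.857%
Salt term: 16.6 × (-0.055) = -0.913
GC term: 0.41 × 42.857 = 17.571; length term: −500/28 = −17.857
Tm = 81.5 + (-0.913) + 17.571 − 17.857 = 80.301 → 80.3°C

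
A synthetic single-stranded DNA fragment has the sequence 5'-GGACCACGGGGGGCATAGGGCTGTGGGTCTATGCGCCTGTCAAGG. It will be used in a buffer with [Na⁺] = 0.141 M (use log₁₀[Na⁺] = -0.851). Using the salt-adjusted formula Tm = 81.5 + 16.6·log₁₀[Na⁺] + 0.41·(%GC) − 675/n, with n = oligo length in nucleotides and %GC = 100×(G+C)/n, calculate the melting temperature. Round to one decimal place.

Length n = 45. G=20, T=8, A=7, C=10
G+C = 30, so %GC = 30/45 × 100 = 66.667%
Salt term: 16.6 × (-0.851) = -14.127
GC term: 0.41 × 66.667 = 27.333; length term: −675/45 = −15
Tm = 81.5 + (-14.127) + 27.333 − 15 = 79.706 → 79.7°C

79.7°C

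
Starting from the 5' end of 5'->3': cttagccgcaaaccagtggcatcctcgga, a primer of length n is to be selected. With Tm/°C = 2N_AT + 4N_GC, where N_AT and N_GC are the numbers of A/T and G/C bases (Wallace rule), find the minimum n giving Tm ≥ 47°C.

n = 16

First 15 bases: CTTAGCCGCAAACCA → Tm = 46°C (< 47°C)
First 16 bases: CTTAGCCGCAAACCAG → Tm = 50°C (≥ 47°C)
Since every base adds ≥2°C, Tm only increases with n, so the threshold is first crossed at n = 16.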